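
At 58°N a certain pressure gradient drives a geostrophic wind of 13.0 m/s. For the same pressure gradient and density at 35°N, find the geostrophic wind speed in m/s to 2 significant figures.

With the same pressure gradient and density, V_g ∝ 1/f ∝ 1/sin φ.
V₂ = V₁ · sin φ₁ / sin φ₂ = 13.0 × sin 58° / sin 35°
V₂ = 13.0 × 0.8480/0.5736 = 19 m/s

19 m/s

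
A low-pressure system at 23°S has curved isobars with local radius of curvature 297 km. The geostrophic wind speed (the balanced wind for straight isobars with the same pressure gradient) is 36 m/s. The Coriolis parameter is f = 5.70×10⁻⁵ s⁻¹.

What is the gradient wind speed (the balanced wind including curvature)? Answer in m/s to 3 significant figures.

17.6 m/s

Around a low, centrifugal force acts outward with Coriolis, so pressure-gradient force balances both:
(1/ρ)|∂P/∂n| = fV + V²/R  →  V² + fR·V − fR·V_g = 0
With fR = 5.70×10⁻⁵ × 297×10³ m = 16.9 m/s:
V = [−fR + √((fR)² + 4 fR V_g)]/2 = [−16.9 + √(16.9² + 4×16.9×36)]/2 = 17.6 m/s
Subgeostrophic (V < V_g = 36 m/s), as expected around a low.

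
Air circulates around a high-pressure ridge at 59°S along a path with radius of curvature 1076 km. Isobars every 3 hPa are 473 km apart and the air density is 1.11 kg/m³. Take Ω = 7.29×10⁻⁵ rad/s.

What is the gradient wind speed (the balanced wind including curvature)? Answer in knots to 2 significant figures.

Coriolis parameter at 59°S:
f = 2Ω sin φ = 2 × 7.29×10⁻⁵ × sin 59° = 1.25×10⁻⁴ s⁻¹
Pressure gradient: |∂P/∂n| = 300 Pa / 473000 m = 6.34×10⁻⁴ Pa/m
Geostrophic speed: V_g = |∂P/∂n|/(fρ) = 6.34×10⁻⁴/(1.25×10⁻⁴ × 1.11) = 4.57 m/s
Around a high, pressure-gradient force acts outward with centrifugal, so Coriolis balances both:
fV = (1/ρ)|∂P/∂n| + V²/R  →  V² − fR·V + fR·V_g = 0
With fR = 1.25×10⁻⁴ × 1076×10³ m = 134 m/s:
V = [fR − √((fR)² − 4 fR V_g)]/2 = [134 − √(134² − 4×134×4.57)]/2 = 4.74 m/s
Supergeostrophic (V > V_g = 4.57 m/s), as expected around a high.
Converting: 4.74 m/s × 1.944 = 9.2 knots

9.2 knots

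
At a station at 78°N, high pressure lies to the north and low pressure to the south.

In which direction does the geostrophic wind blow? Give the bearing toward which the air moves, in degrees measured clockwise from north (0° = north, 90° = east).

270°

The pressure-gradient force points toward the south (bearing 180°).
Geostrophic balance: in the Northern Hemisphere the Coriolis force deflects motion to the right, so the geostrophic wind blows 90° to the right of the pressure-gradient force (low pressure on the left).
Rotating 180° by 90° clockwise gives 270° — the wind blows toward the west.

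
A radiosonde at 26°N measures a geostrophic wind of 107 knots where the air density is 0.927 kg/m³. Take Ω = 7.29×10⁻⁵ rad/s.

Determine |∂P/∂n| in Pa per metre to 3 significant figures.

3.26×10⁻³ Pa/m

Coriolis parameter at 26°N:
f = 2Ω sin φ = 2 × 7.29×10⁻⁵ × sin 26° = 6.39×10⁻⁵ s⁻¹
Wind speed in SI: 107 knots = 55.0 m/s
Geostrophic balance rearranged: |∂P/∂n| = f ρ V_g
|∂P/∂n| = 6.39×10⁻⁵ × 0.927 × 55.0 = 3.26×10⁻³ Pa/m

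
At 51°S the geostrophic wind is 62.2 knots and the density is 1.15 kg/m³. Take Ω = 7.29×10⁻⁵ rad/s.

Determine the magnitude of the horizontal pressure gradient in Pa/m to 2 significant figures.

Coriolis parameter at 51°S:
f = 2Ω sin φ = 2 × 7.29×10⁻⁵ × sin 51° = 1.13×10⁻⁴ s⁻¹
Wind speed in SI: 62.2 knots = 32.0 m/s
Geostrophic balance rearranged: |∂P/∂n| = f ρ V_g
|∂P/∂n| = 1.13×10⁻⁴ × 1.15 × 32.0 = 4.17×10⁻³ Pa/m

4.2×10⁻³ Pa/m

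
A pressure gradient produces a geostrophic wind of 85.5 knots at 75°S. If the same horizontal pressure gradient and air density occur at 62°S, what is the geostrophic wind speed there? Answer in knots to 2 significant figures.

94 knots

With the same pressure gradient and density, V_g ∝ 1/f ∝ 1/sin φ.
V₂ = V₁ · sin φ₁ / sin φ₂ = 85.5 × sin 75° / sin 62°
V₂ = 85.5 × 0.9659/0.8829 = 94 knots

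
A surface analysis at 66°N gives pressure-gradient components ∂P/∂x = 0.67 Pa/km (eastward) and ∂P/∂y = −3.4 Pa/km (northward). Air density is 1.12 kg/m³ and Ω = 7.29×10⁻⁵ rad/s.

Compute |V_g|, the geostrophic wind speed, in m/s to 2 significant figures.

23 m/s

Coriolis parameter at 66°N:
f = 2Ω sin φ = 2 × 7.29×10⁻⁵ × sin 66° = 1.33×10⁻⁴ s⁻¹
Component geostrophic relations (x east, y north):
u_g = −(1/(fρ)) ∂P/∂y,  v_g = (1/(fρ)) ∂P/∂x
u_g = −(−3.4×10⁻³)/(1.33×10⁻⁴ × 1.12) = 22.8 m/s;  v_g = (0.67×10⁻³)/(1.33×10⁻⁴ × 1.12) = 4.49 m/s
|V_g| = √(u_g² + v_g²) = 23.2 m/s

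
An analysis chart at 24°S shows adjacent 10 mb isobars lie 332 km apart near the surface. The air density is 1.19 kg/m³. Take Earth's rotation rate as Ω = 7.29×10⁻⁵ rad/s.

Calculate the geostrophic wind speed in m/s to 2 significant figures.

Coriolis parameter at 24°S:
f = 2Ω sin φ = 2 × 7.29×10⁻⁵ × sin 24° = 5.93×10⁻⁵ s⁻¹
Pressure gradient: |∂P/∂n| = 1000 Pa / 332000 m = 3.01×10⁻³ Pa/m
Geostrophic balance (pressure-gradient force = Coriolis force):
V_g = (1/(fρ)) |∂P/∂n| = 3.01×10⁻³ / (5.93×10⁻⁵ × 1.19) = 42.7 m/s

43 m/s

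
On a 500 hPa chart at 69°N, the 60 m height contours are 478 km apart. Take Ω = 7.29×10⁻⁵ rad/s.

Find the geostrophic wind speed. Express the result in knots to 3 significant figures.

17.6 knots

Coriolis parameter at 69°N:
f = 2Ω sin φ = 2 × 7.29×10⁻⁵ × sin 69° = 1.36×10⁻⁴ s⁻¹
Height gradient: |∂Z/∂n| = 60 m / 478000 m = 1.26×10⁻⁴
On a pressure surface, geostrophic balance gives V_g = (g/f)|∂Z/∂n|:
V_g = 9.81 × 1.26×10⁻⁴ / 1.36×10⁻⁴ = 9.05 m/s
Converting: 9.05 m/s × 1.944 = 17.6 knots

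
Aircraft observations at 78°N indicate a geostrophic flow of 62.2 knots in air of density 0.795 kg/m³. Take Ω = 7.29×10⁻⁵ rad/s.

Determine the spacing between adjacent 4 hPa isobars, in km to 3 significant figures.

110 km

Coriolis parameter at 78°N:
f = 2Ω sin φ = 2 × 7.29×10⁻⁵ × sin 78° = 1.43×10⁻⁴ s⁻¹
Wind speed in SI: 62.2 knots = 32.0 m/s
Geostrophic balance rearranged: |∂P/∂n| = f ρ V_g
|∂P/∂n| = 1.43×10⁻⁴ × 0.795 × 32.0 = 3.63×10⁻³ Pa/m
Isobar spacing: Δn = ΔP/|∂P/∂n| = 400 Pa / 3.63×10⁻³ Pa/m = 110256 m ≈ 110 km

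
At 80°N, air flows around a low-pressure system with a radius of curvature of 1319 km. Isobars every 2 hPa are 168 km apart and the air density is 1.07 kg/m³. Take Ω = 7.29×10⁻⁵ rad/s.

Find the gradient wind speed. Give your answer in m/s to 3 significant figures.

Coriolis parameter at 80°N:
f = 2Ω sin φ = 2 × 7.29×10⁻⁵ × sin 80° = 1.44×10⁻⁴ s⁻¹
Pressure gradient: |∂P/∂n| = 200 Pa / 168000 m = 1.19×10⁻³ Pa/m
Geostrophic speed: V_g = |∂P/∂n|/(fρ) = 1.19×10⁻³/(1.44×10⁻⁴ × 1.07) = 7.75 m/s
Around a low, centrifugal force acts outward with Coriolis, so pressure-gradient force balances both:
(1/ρ)|∂P/∂n| = fV + V²/R  →  V² + fR·V − fR·V_g = 0
With fR = 1.44×10⁻⁴ × 1319×10³ m = 189 m/s:
V = [−fR + √((fR)² + 4 fR V_g)]/2 = [−189 + √(189² + 4×189×7.75)]/2 = 7.46 m/s
Subgeostrophic (V < V_g = 7.75 m/s), as expected around a low.

7.46 m/s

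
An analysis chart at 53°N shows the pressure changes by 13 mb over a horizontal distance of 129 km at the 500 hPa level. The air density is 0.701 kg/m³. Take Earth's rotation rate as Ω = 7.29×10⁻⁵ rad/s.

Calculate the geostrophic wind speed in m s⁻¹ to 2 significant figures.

120 m s⁻¹

Coriolis parameter at 53°N:
f = 2Ω sin φ = 2 × 7.29×10⁻⁵ × sin 53° = 1.16×10⁻⁴ s⁻¹
Pressure gradient: |∂P/∂n| = 1300 Pa / 129000 m = 1.01×10⁻² Pa/m
Geostrophic balance (pressure-gradient force = Coriolis force):
V_g = (1/(fρ)) |∂P/∂n| = 1.01×10⁻² / (1.16×10⁻⁴ × 0.701) = 123 m/s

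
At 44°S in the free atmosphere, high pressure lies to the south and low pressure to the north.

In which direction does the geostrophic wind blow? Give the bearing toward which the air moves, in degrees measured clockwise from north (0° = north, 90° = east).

270°

The pressure-gradient force points toward the north (bearing 000°).
Geostrophic balance: in the Southern Hemisphere the Coriolis force deflects motion to the left, so the geostrophic wind blows 90° to the left of the pressure-gradient force (low pressure on the right).
Rotating 000° by 90° counterclockwise gives 270° — the wind blows toward the west.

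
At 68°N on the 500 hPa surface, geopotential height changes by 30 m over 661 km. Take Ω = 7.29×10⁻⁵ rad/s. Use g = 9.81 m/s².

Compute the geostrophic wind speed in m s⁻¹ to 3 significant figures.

Coriolis parameter at 68°N:
f = 2Ω sin φ = 2 × 7.29×10⁻⁵ × sin 68° = 1.35×10⁻⁴ s⁻¹
Height gradient: |∂Z/∂n| = 30 m / 661000 m = 4.54×10⁻⁵
On a pressure surface, geostrophic balance gives V_g = (g/f)|∂Z/∂n|:
V_g = 9.81 × 4.54×10⁻⁵ / 1.35×10⁻⁴ = 3.29 m/s

3.29 m s⁻¹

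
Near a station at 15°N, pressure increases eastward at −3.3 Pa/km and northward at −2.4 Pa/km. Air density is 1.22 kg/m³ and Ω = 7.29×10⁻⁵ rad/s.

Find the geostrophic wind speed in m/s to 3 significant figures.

Coriolis parameter at 15°N:
f = 2Ω sin φ = 2 × 7.29×10⁻⁵ × sin 15° = 3.77×10⁻⁵ s⁻¹
Component geostrophic relations (x east, y north):
u_g = −(1/(fρ)) ∂P/∂y,  v_g = (1/(fρ)) ∂P/∂x
u_g = −(−2.4×10⁻³)/(3.77×10⁻⁵ × 1.22) = 52.1 m/s;  v_g = (−3.3×10⁻³)/(3.77×10⁻⁵ × 1.22) = −71.7 m/s
|V_g| = √(u_g² + v_g²) = 88.6 m/s

88.6 m/s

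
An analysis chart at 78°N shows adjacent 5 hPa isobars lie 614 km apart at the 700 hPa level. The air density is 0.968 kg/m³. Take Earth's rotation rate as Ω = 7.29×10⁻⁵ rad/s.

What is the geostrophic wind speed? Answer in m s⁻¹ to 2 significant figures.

5.9 m s⁻¹

Coriolis parameter at 78°N:
f = 2Ω sin φ = 2 × 7.29×10⁻⁵ × sin 78° = 1.43×10⁻⁴ s⁻¹
Pressure gradient: |∂P/∂n| = 500 Pa / 614000 m = 8.14×10⁻⁴ Pa/m
Geostrophic balance (pressure-gradient force = Coriolis force):
V_g = (1/(fρ)) |∂P/∂n| = 8.14×10⁻⁴ / (1.43×10⁻⁴ × 0.968) = 5.90 m/s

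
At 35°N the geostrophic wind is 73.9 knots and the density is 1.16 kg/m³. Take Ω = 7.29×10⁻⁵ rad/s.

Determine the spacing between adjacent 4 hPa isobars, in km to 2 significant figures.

110 km

Coriolis parameter at 35°N:
f = 2Ω sin φ = 2 × 7.29×10⁻⁵ × sin 35° = 8.36×10⁻⁵ s⁻¹
Wind speed in SI: 73.9 knots = 38.0 m/s
Geostrophic balance rearranged: |∂P/∂n| = f ρ V_g
|∂P/∂n| = 8.36×10⁻⁵ × 1.16 × 38.0 = 3.69×10⁻³ Pa/m
Isobar spacing: Δn = ΔP/|∂P/∂n| = 400 Pa / 3.69×10⁻³ Pa/m = 108460 m ≈ 110 km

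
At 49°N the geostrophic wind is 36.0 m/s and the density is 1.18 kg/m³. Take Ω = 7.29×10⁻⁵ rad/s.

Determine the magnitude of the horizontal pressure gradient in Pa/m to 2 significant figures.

Coriolis parameter at 49°N:
f = 2Ω sin φ = 2 × 7.29×10⁻⁵ × sin 49° = 1.10×10⁻⁴ s⁻¹
Geostrophic balance rearranged: |∂P/∂n| = f ρ V_g
|∂P/∂n| = 1.10×10⁻⁴ × 1.18 × 36.0 = 4.67×10⁻³ Pa/m

4.7×10⁻³ Pa/m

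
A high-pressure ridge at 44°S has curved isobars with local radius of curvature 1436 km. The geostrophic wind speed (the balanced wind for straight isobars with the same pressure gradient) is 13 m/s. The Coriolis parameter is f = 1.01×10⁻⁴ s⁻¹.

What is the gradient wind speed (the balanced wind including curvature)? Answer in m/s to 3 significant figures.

Around a high, pressure-gradient force acts outward with centrifugal, so Coriolis balances both:
fV = (1/ρ)|∂P/∂n| + V²/R  →  V² − fR·V + fR·V_g = 0
With fR = 1.01×10⁻⁴ × 1436×10³ m = 145 m/s:
V = [fR − √((fR)² − 4 fR V_g)]/2 = [145 − √(145² − 4×145×13)]/2 = 14.4 m/s
Supergeostrophic (V > V_g = 13 m/s), as expected around a high.

14.4 m/s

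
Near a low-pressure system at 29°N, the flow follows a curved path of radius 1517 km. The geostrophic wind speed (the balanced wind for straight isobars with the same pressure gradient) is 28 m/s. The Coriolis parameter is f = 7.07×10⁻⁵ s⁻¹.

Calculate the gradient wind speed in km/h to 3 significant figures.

83.0 km/h

Around a low, centrifugal force acts outward with Coriolis, so pressure-gradient force balances both:
(1/ρ)|∂P/∂n| = fV + V²/R  →  V² + fR·V − fR·V_g = 0
With fR = 7.07×10⁻⁵ × 1517×10³ m = 107 m/s:
V = [−fR + √((fR)² + 4 fR V_g)]/2 = [−107 + √(107² + 4×107×28)]/2 = 23 m/s
Subgeostrophic (V < V_g = 28 m/s), as expected around a low.
Converting: 23 m/s × 3.6 = 83.0 km/h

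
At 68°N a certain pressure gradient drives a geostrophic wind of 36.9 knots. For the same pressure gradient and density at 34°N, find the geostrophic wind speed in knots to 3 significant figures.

61.2 knots

With the same pressure gradient and density, V_g ∝ 1/f ∝ 1/sin φ.
V₂ = V₁ · sin φ₁ / sin φ₂ = 36.9 × sin 68° / sin 34°
V₂ = 36.9 × 0.9272/0.5592 = 61.2 knots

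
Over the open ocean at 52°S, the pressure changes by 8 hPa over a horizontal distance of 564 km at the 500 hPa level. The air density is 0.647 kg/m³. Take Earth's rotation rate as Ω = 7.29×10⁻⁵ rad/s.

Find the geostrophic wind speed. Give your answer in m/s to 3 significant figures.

Coriolis parameter at 52°S:
f = 2Ω sin φ = 2 × 7.29×10⁻⁵ × sin 52° = 1.15×10⁻⁴ s⁻¹
Pressure gradient: |∂P/∂n| = 800 Pa / 564000 m = 1.42×10⁻³ Pa/m
Geostrophic balance (pressure-gradient force = Coriolis force):
V_g = (1/(fρ)) |∂P/∂n| = 1.42×10⁻³ / (1.15×10⁻⁴ × 0.647) = 19.1 m/s

19.1 m/s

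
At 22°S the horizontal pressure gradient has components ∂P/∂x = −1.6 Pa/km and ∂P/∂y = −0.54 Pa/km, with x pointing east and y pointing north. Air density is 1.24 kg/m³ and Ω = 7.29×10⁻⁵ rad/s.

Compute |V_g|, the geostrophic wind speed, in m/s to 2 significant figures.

Coriolis parameter at 22°S:
f = 2Ω sin φ = 2 × 7.29×10⁻⁵ × sin 22° = 5.46×10⁻⁵ s⁻¹
In the Southern Hemisphere f is negative: f = −5.46×10⁻⁵ s⁻¹.
Component geostrophic relations (x east, y north):
u_g = −(1/(fρ)) ∂P/∂y,  v_g = (1/(fρ)) ∂P/∂x
u_g = −(−0.54×10⁻³)/(−5.46×10⁻⁵ × 1.24) = −7.97 m/s;  v_g = (−1.6×10⁻³)/(−5.46×10⁻⁵ × 1.24) = 23.6 m/s
|V_g| = √(u_g² + v_g²) = 24.9 m/s

25 m/s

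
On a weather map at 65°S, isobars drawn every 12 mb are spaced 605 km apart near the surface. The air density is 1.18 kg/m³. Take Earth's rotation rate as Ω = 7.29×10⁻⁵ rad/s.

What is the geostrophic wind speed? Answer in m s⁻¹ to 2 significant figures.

13 m s⁻¹

Coriolis parameter at 65°S:
f = 2Ω sin φ = 2 × 7.29×10⁻⁵ × sin 65° = 1.32×10⁻⁴ s⁻¹
Pressure gradient: |∂P/∂n| = 1200 Pa / 605000 m = 1.98×10⁻³ Pa/m
Geostrophic balance (pressure-gradient force = Coriolis force):
V_g = (1/(fρ)) |∂P/∂n| = 1.98×10⁻³ / (1.32×10⁻⁴ × 1.18) = 12.7 m/s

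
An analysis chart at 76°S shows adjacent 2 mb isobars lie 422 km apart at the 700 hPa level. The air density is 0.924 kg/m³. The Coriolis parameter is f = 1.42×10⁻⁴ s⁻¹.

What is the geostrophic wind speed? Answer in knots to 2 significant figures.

Pressure gradient: |∂P/∂n| = 200 Pa / 422000 m = 4.74×10⁻⁴ Pa/m
Geostrophic balance (pressure-gradient force = Coriolis force):
V_g = (1/(fρ)) |∂P/∂n| = 4.74×10⁻⁴ / (1.42×10⁻⁴ × 0.924) = 3.61 m/s
Converting: 3.61 m/s × 1.944 = 7.0 knots

7.0 knots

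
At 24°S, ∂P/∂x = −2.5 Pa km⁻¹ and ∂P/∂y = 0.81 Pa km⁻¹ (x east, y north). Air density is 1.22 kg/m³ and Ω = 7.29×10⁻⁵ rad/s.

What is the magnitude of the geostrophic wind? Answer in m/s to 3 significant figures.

36.3 m/s

Coriolis parameter at 24°S:
f = 2Ω sin φ = 2 × 7.29×10⁻⁵ × sin 24° = 5.93×10⁻⁵ s⁻¹
In the Southern Hemisphere f is negative: f = −5.93×10⁻⁵ s⁻¹.
Component geostrophic relations (x east, y north):
u_g = −(1/(fρ)) ∂P/∂y,  v_g = (1/(fρ)) ∂P/∂x
u_g = −(0.81×10⁻³)/(−5.93×10⁻⁵ × 1.22) = 11.2 m/s;  v_g = (−2.5×10⁻³)/(−5.93×10⁻⁵ × 1.22) = 34.6 m/s
|V_g| = √(u_g² + v_g²) = 36.3 m/s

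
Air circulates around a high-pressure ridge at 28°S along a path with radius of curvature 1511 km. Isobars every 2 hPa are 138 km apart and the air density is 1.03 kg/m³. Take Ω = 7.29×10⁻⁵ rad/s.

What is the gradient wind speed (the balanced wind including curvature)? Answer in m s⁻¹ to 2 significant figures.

28 m s⁻¹

Coriolis parameter at 28°S:
f = 2Ω sin φ = 2 × 7.29×10⁻⁵ × sin 28° = 6.84×10⁻⁵ s⁻¹
Pressure gradient: |∂P/∂n| = 200 Pa / 138000 m = 1.45×10⁻³ Pa/m
Geostrophic speed: V_g = |∂P/∂n|/(fρ) = 1.45×10⁻³/(6.84×10⁻⁵ × 1.03) = 20.6 m/s
Around a high, pressure-gradient force acts outward with centrifugal, so Coriolis balances both:
fV = (1/ρ)|∂P/∂n| + V²/R  →  V² − fR·V + fR·V_g = 0
With fR = 6.84×10⁻⁵ × 1511×10³ m = 103 m/s:
V = [fR − √((fR)² − 4 fR V_g)]/2 = [103 − √(103² − 4×103×20.6)]/2 = 28.3 m/s
Supergeostrophic (V > V_g = 20.6 m/s), as expected around a high.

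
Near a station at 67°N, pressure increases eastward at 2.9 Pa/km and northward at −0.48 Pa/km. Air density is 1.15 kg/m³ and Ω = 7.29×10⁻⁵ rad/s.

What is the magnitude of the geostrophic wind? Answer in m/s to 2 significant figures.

19 m/s

Coriolis parameter at 67°N:
f = 2Ω sin φ = 2 × 7.29×10⁻⁵ × sin 67° = 1.34×10⁻⁴ s⁻¹
Component geostrophic relations (x east, y north):
u_g = −(1/(fρ)) ∂P/∂y,  v_g = (1/(fρ)) ∂P/∂x
u_g = −(−0.48×10⁻³)/(1.34×10⁻⁴ × 1.15) = 3.11 m/s;  v_g = (2.9×10⁻³)/(1.34×10⁻⁴ × 1.15) = 18.8 m/s
|V_g| = √(u_g² + v_g²) = 19.0 m/s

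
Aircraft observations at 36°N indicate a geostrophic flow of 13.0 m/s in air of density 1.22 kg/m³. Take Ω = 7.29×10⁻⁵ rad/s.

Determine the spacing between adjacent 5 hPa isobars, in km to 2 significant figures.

370 km

Coriolis parameter at 36°N:
f = 2Ω sin φ = 2 × 7.29×10⁻⁵ × sin 36° = 8.57×10⁻⁵ s⁻¹
Geostrophic balance rearranged: |∂P/∂n| = f ρ V_g
|∂P/∂n| = 8.57×10⁻⁵ × 1.22 × 13.0 = 1.36×10⁻³ Pa/m
Isobar spacing: Δn = ΔP/|∂P/∂n| = 500 Pa / 1.36×10⁻³ Pa/m = 367867 m ≈ 370 km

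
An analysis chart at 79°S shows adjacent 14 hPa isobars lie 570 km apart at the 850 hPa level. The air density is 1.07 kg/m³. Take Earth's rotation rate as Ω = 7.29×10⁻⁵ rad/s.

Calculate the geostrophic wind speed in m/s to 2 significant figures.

16 m/s

Coriolis parameter at 79°S:
f = 2Ω sin φ = 2 × 7.29×10⁻⁵ × sin 79° = 1.43×10⁻⁴ s⁻¹
Pressure gradient: |∂P/∂n| = 1400 Pa / 570000 m = 2.46×10⁻³ Pa/m
Geostrophic balance (pressure-gradient force = Coriolis force):
V_g = (1/(fρ)) |∂P/∂n| = 2.46×10⁻³ / (1.43×10⁻⁴ × 1.07) = 16.0 m/s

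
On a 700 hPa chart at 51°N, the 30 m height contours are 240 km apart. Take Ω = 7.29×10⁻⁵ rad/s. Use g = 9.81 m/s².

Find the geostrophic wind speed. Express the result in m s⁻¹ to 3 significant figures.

10.8 m s⁻¹

Coriolis parameter at 51°N:
f = 2Ω sin φ = 2 × 7.29×10⁻⁵ × sin 51° = 1.13×10⁻⁴ s⁻¹
Height gradient: |∂Z/∂n| = 30 m / 240000 m = 1.25×10⁻⁴
On a pressure surface, geostrophic balance gives V_g = (g/f)|∂Z/∂n|:
V_g = 9.81 × 1.25×10⁻⁴ / 1.13×10⁻⁴ = 10.8 m/s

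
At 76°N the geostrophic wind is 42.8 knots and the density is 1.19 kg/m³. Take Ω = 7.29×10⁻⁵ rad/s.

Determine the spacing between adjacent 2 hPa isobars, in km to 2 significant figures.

54 km

Coriolis parameter at 76°N:
f = 2Ω sin φ = 2 × 7.29×10⁻⁵ × sin 76° = 1.41×10⁻⁴ s⁻¹
Wind speed in SI: 42.8 knots = 22.0 m/s
Geostrophic balance rearranged: |∂P/∂n| = f ρ V_g
|∂P/∂n| = 1.41×10⁻⁴ × 1.19 × 22.0 = 3.71×10⁻³ Pa/m
Isobar spacing: Δn = ΔP/|∂P/∂n| = 200 Pa / 3.71×10⁻³ Pa/m = 53956 m ≈ 54 km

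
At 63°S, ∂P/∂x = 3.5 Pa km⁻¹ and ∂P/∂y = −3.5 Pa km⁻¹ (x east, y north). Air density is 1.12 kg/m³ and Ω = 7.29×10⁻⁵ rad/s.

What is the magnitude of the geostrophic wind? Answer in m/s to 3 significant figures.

Coriolis parameter at 63°S:
f = 2Ω sin φ = 2 × 7.29×10⁻⁵ × sin 63° = 1.30×10⁻⁴ s⁻¹
In the Southern Hemisphere f is negative: f = −1.30×10⁻⁴ s⁻¹.
Component geostrophic relations (x east, y north):
u_g = −(1/(fρ)) ∂P/∂y,  v_g = (1/(fρ)) ∂P/∂x
u_g = −(−3.5×10⁻³)/(−1.30×10⁻⁴ × 1.12) = −24.1 m/s;  v_g = (3.5×10⁻³)/(−1.30×10⁻⁴ × 1.12) = −24.1 m/s
|V_g| = √(u_g² + v_g²) = 34.0 m/s

34.0 m/s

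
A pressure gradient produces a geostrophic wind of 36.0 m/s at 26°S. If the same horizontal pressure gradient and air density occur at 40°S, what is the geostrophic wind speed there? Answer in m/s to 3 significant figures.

24.6 m/s

With the same pressure gradient and density, V_g ∝ 1/f ∝ 1/sin φ.
V₂ = V₁ · sin φ₁ / sin φ₂ = 36.0 × sin 26° / sin 40°
V₂ = 36.0 × 0.4384/0.6428 = 24.6 m/s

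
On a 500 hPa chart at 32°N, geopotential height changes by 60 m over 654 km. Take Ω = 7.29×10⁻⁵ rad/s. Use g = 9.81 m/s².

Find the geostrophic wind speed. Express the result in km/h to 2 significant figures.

Coriolis parameter at 32°N:
f = 2Ω sin φ = 2 × 7.29×10⁻⁵ × sin 32° = 7.73×10⁻⁵ s⁻¹
Height gradient: |∂Z/∂n| = 60 m / 654000 m = 9.17×10⁻⁵
On a pressure surface, geostrophic balance gives V_g = (g/f)|∂Z/∂n|:
V_g = 9.81 × 9.17×10⁻⁵ / 7.73×10⁻⁵ = 11.6 m/s
Converting: 11.6 m/s × 3.6 = 42 km/h

42 km/h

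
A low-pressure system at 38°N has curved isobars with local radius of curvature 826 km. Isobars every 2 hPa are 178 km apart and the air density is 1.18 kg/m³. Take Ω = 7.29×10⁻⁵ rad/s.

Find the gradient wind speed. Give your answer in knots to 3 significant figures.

18.3 knots

Coriolis parameter at 38°N:
f = 2Ω sin φ = 2 × 7.29×10⁻⁵ × sin 38° = 8.98×10⁻⁵ s⁻¹
Pressure gradient: |∂P/∂n| = 200 Pa / 178000 m = 1.12×10⁻³ Pa/m
Geostrophic speed: V_g = |∂P/∂n|/(fρ) = 1.12×10⁻³/(8.98×10⁻⁵ × 1.18) = 10.6 m/s
Around a low, centrifugal force acts outward with Coriolis, so pressure-gradient force balances both:
(1/ρ)|∂P/∂n| = fV + V²/R  →  V² + fR·V − fR·V_g = 0
With fR = 8.98×10⁻⁵ × 826×10³ m = 74.1 m/s:
V = [−fR + √((fR)² + 4 fR V_g)]/2 = [−74.1 + √(74.1² + 4×74.1×10.6)]/2 = 9.41 m/s
Subgeostrophic (V < V_g = 10.6 m/s), as expected around a low.
Converting: 9.41 m/s × 1.944 = 18.3 knots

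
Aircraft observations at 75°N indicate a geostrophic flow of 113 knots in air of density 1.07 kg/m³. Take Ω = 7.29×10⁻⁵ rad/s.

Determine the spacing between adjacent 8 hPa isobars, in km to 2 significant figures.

Coriolis parameter at 75°N:
f = 2Ω sin φ = 2 × 7.29×10⁻⁵ × sin 75° = 1.41×10⁻⁴ s⁻¹
Wind speed in SI: 113 knots = 58.1 m/s
Geostrophic balance rearranged: |∂P/∂n| = f ρ V_g
|∂P/∂n| = 1.41×10⁻⁴ × 1.07 × 58.1 = 8.76×10⁻³ Pa/m
Isobar spacing: Δn = ΔP/|∂P/∂n| = 800 Pa / 8.76×10⁻³ Pa/m = 91325 m ≈ 91 km

91 km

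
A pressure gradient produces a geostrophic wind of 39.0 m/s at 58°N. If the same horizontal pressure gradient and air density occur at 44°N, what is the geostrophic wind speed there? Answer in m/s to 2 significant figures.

48 m/s

With the same pressure gradient and density, V_g ∝ 1/f ∝ 1/sin φ.
V₂ = V₁ · sin φ₁ / sin φ₂ = 39.0 × sin 58° / sin 44°
V₂ = 39.0 × 0.8480/0.6947 = 48 m/s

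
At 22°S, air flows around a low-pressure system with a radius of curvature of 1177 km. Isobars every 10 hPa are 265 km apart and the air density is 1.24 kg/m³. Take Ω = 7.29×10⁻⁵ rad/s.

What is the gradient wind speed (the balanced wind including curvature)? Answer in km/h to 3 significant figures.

Coriolis parameter at 22°S:
f = 2Ω sin φ = 2 × 7.29×10⁻⁵ × sin 22° = 5.46×10⁻⁵ s⁻¹
Pressure gradient: |∂P/∂n| = 1000 Pa / 265000 m = 3.77×10⁻³ Pa/m
Geostrophic speed: V_g = |∂P/∂n|/(fρ) = 3.77×10⁻³/(5.46×10⁻⁵ × 1.24) = 55.7 m/s
Around a low, centrifugal force acts outward with Coriolis, so pressure-gradient force balances both:
(1/ρ)|∂P/∂n| = fV + V²/R  →  V² + fR·V − fR·V_g = 0
With fR = 5.46×10⁻⁵ × 1177×10³ m = 64.3 m/s:
V = [−fR + √((fR)² + 4 fR V_g)]/2 = [−64.3 + √(64.3² + 4×64.3×55.7)]/2 = 35.8 m/s
Subgeostrophic (V < V_g = 55.7 m/s), as expected around a low.
Converting: 35.8 m/s × 3.6 = 129 km/h

129 km/h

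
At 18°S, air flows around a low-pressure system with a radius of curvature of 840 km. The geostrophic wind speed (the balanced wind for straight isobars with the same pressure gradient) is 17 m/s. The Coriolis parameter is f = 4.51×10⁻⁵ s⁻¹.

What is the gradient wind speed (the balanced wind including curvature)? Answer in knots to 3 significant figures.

24.7 knots

Around a low, centrifugal force acts outward with Coriolis, so pressure-gradient force balances both:
(1/ρ)|∂P/∂n| = fV + V²/R  →  V² + fR·V − fR·V_g = 0
With fR = 4.51×10⁻⁵ × 840×10³ m = 37.9 m/s:
V = [−fR + √((fR)² + 4 fR V_g)]/2 = [−37.9 + √(37.9² + 4×37.9×17)]/2 = 12.7 m/s
Subgeostrophic (V < V_g = 17 m/s), as expected around a low.
Converting: 12.7 m/s × 1.944 = 24.7 knots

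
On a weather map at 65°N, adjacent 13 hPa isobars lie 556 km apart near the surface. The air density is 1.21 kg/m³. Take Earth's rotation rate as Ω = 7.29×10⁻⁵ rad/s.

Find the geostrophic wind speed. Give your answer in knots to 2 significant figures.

Coriolis parameter at 65°N:
f = 2Ω sin φ = 2 × 7.29×10⁻⁵ × sin 65° = 1.32×10⁻⁴ s⁻¹
Pressure gradient: |∂P/∂n| = 1300 Pa / 556000 m = 2.34×10⁻³ Pa/m
Geostrophic balance (pressure-gradient force = Coriolis force):
V_g = (1/(fρ)) |∂P/∂n| = 2.34×10⁻³ / (1.32×10⁻⁴ × 1.21) = 14.6 m/s
Converting: 14.6 m/s × 1.944 = 28 knots

28 knots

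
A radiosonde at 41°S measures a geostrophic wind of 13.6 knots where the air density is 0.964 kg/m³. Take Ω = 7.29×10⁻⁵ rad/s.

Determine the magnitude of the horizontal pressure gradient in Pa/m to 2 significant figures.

Coriolis parameter at 41°S:
f = 2Ω sin φ = 2 × 7.29×10⁻⁵ × sin 41° = 9.57×10⁻⁵ s⁻¹
Wind speed in SI: 13.6 knots = 7.00 m/s
Geostrophic balance rearranged: |∂P/∂n| = f ρ V_g
|∂P/∂n| = 9.57×10⁻⁵ × 0.964 × 7.00 = 6.45×10⁻⁴ Pa/m

6.5×10⁻⁴ Pa/m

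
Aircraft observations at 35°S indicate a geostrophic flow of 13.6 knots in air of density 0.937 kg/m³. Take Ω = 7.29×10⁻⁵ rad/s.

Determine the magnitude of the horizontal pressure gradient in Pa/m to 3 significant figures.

Coriolis parameter at 35°S:
f = 2Ω sin φ = 2 × 7.29×10⁻⁵ × sin 35° = 8.36×10⁻⁵ s⁻¹
Wind speed in SI: 13.6 knots = 7.00 m/s
Geostrophic balance rearranged: |∂P/∂n| = f ρ V_g
|∂P/∂n| = 8.36×10⁻⁵ × 0.937 × 7.00 = 5.48×10⁻⁴ Pa/m

5.48×10⁻⁴ Pa/m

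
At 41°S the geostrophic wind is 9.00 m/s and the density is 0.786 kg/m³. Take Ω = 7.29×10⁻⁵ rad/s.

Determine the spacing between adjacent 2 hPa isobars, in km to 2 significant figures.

Coriolis parameter at 41°S:
f = 2Ω sin φ = 2 × 7.29×10⁻⁵ × sin 41° = 9.57×10⁻⁵ s⁻¹
Geostrophic balance rearranged: |∂P/∂n| = f ρ V_g
|∂P/∂n| = 9.57×10⁻⁵ × 0.786 × 9.00 = 6.77×10⁻⁴ Pa/m
Isobar spacing: Δn = ΔP/|∂P/∂n| = 200 Pa / 6.77×10⁻⁴ Pa/m = 295573 m ≈ 300 km

300 km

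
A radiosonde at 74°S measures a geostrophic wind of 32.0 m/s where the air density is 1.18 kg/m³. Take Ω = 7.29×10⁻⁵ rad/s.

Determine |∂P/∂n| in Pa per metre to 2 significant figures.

5.3×10⁻³ Pa/m

Coriolis parameter at 74°S:
f = 2Ω sin φ = 2 × 7.29×10⁻⁵ × sin 74° = 1.40×10⁻⁴ s⁻¹
Geostrophic balance rearranged: |∂P/∂n| = f ρ V_g
|∂P/∂n| = 1.40×10⁻⁴ × 1.18 × 32.0 = 5.29×10⁻³ Pa/m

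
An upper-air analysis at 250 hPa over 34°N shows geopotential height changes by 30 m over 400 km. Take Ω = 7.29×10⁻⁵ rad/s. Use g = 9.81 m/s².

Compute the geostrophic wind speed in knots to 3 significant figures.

Coriolis parameter at 34°N:
f = 2Ω sin φ = 2 × 7.29×10⁻⁵ × sin 34° = 8.15×10⁻⁵ s⁻¹
Height gradient: |∂Z/∂n| = 30 m / 400000 m = 7.50×10⁻⁵
On a pressure surface, geostrophic balance gives V_g = (g/f)|∂Z/∂n|:
V_g = 9.81 × 7.50×10⁻⁵ / 8.15×10⁻⁵ = 9.02 m/s
Converting: 9.02 m/s × 1.944 = 17.5 knots

17.5 knots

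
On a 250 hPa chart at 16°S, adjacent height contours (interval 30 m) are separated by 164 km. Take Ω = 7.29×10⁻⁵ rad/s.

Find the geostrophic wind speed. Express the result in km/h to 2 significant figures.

Coriolis parameter at 16°S:
f = 2Ω sin φ = 2 × 7.29×10⁻⁵ × sin 16° = 4.02×10⁻⁵ s⁻¹
Height gradient: |∂Z/∂n| = 30 m / 164000 m = 1.83×10⁻⁴
On a pressure surface, geostrophic balance gives V_g = (g/f)|∂Z/∂n|:
V_g = 9.81 × 1.83×10⁻⁴ / 4.02×10⁻⁵ = 44.7 m/s
Converting: 44.7 m/s × 3.6 = 160 km/h

160 km/h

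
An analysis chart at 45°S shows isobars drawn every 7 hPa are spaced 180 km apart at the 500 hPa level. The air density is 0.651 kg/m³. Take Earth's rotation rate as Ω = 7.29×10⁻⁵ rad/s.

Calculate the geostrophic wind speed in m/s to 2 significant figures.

Coriolis parameter at 45°S:
f = 2Ω sin φ = 2 × 7.29×10⁻⁵ × sin 45° = 1.03×10⁻⁴ s⁻¹
Pressure gradient: |∂P/∂n| = 700 Pa / 180000 m = 3.89×10⁻³ Pa/m
Geostrophic balance (pressure-gradient force = Coriolis force):
V_g = (1/(fρ)) |∂P/∂n| = 3.89×10⁻³ / (1.03×10⁻⁴ × 0.651) = 57.9 m/s

58 m/s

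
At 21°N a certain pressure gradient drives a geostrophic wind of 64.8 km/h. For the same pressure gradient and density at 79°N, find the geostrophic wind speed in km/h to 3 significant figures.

23.7 km/h

With the same pressure gradient and density, V_g ∝ 1/f ∝ 1/sin φ.
V₂ = V₁ · sin φ₁ / sin φ₂ = 64.8 × sin 21° / sin 79°
V₂ = 64.8 × 0.3584/0.9816 = 23.7 km/h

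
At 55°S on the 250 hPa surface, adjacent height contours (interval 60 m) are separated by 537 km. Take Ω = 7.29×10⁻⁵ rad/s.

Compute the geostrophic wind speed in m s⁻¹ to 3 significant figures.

9.18 m s⁻¹

Coriolis parameter at 55°S:
f = 2Ω sin φ = 2 × 7.29×10⁻⁵ × sin 55° = 1.19×10⁻⁴ s⁻¹
Height gradient: |∂Z/∂n| = 60 m / 537000 m = 1.12×10⁻⁴
On a pressure surface, geostrophic balance gives V_g = (g/f)|∂Z/∂n|:
V_g = 9.81 × 1.12×10⁻⁴ / 1.19×10⁻⁴ = 9.18 m/s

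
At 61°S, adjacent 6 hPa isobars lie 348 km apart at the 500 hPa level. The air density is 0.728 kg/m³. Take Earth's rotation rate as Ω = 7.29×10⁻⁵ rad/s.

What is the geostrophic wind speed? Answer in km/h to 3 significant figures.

Coriolis parameter at 61°S:
f = 2Ω sin φ = 2 × 7.29×10⁻⁵ × sin 61° = 1.28×10⁻⁴ s⁻¹
Pressure gradient: |∂P/∂n| = 600 Pa / 348000 m = 1.72×10⁻³ Pa/m
Geostrophic balance (pressure-gradient force = Coriolis force):
V_g = (1/(fρ)) |∂P/∂n| = 1.72×10⁻³ / (1.28×10⁻⁴ × 0.728) = 18.6 m/s
Converting: 18.6 m/s × 3.6 = 66.9 km/h

66.9 km/h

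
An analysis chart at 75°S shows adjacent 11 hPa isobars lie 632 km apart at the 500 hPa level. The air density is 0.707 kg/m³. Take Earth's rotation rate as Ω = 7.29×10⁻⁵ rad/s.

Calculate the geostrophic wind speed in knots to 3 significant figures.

Coriolis parameter at 75°S:
f = 2Ω sin φ = 2 × 7.29×10⁻⁵ × sin 75° = 1.41×10⁻⁴ s⁻¹
Pressure gradient: |∂P/∂n| = 1100 Pa / 632000 m = 1.74×10⁻³ Pa/m
Geostrophic balance (pressure-gradient force = Coriolis force):
V_g = (1/(fρ)) |∂P/∂n| = 1.74×10⁻³ / (1.41×10⁻⁴ × 0.707) = 17.5 m/s
Converting: 17.5 m/s × 1.944 = 34.0 knots

34.0 knots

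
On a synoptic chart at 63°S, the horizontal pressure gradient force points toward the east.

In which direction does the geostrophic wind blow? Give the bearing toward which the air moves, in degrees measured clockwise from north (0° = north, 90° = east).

000°

The pressure-gradient force points toward the east (bearing 090°).
Geostrophic balance: in the Southern Hemisphere the Coriolis force deflects motion to the left, so the geostrophic wind blows 90° to the left of the pressure-gradient force (low pressure on the right).
Rotating 090° by 90° counterclockwise gives 000° — the wind blows toward the north.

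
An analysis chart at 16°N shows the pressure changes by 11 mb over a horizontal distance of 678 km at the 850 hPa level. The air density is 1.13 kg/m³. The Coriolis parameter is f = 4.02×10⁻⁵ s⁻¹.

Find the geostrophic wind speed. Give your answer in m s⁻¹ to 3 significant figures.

35.7 m s⁻¹

Pressure gradient: |∂P/∂n| = 1100 Pa / 678000 m = 1.62×10⁻³ Pa/m
Geostrophic balance (pressure-gradient force = Coriolis force):
V_g = (1/(fρ)) |∂P/∂n| = 1.62×10⁻³ / (4.02×10⁻⁵ × 1.13) = 35.7 m/s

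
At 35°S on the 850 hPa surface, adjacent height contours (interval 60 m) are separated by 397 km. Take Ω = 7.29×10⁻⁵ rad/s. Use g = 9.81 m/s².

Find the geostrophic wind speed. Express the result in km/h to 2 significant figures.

Coriolis parameter at 35°S:
f = 2Ω sin φ = 2 × 7.29×10⁻⁵ × sin 35° = 8.36×10⁻⁵ s⁻¹
Height gradient: |∂Z/∂n| = 60 m / 397000 m = 1.51×10⁻⁴
On a pressure surface, geostrophic balance gives V_g = (g/f)|∂Z/∂n|:
V_g = 9.81 × 1.51×10⁻⁴ / 8.36×10⁻⁵ = 17.7 m/s
Converting: 17.7 m/s × 3.6 = 64 km/h

64 km/h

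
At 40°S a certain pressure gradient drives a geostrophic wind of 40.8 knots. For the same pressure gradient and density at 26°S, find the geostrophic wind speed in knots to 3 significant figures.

59.8 knots

With the same pressure gradient and density, V_g ∝ 1/f ∝ 1/sin φ.
V₂ = V₁ · sin φ₁ / sin φ₂ = 40.8 × sin 40° / sin 26°
V₂ = 40.8 × 0.6428/0.4384 = 59.8 knots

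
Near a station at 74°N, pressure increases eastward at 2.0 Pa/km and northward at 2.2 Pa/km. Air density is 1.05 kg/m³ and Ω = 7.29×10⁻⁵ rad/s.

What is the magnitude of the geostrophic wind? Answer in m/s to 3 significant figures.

20.2 m/s

Coriolis parameter at 74°N:
f = 2Ω sin φ = 2 × 7.29×10⁻⁵ × sin 74° = 1.40×10⁻⁴ s⁻¹
Component geostrophic relations (x east, y north):
u_g = −(1/(fρ)) ∂P/∂y,  v_g = (1/(fρ)) ∂P/∂x
u_g = −(2.2×10⁻³)/(1.40×10⁻⁴ × 1.05) = −14.9 m/s;  v_g = (2.0×10⁻³)/(1.40×10⁻⁴ × 1.05) = 13.6 m/s
|V_g| = √(u_g² + v_g²) = 20.2 m/s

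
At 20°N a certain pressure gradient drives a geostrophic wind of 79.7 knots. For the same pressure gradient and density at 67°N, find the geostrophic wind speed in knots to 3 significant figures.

With the same pressure gradient and density, V_g ∝ 1/f ∝ 1/sin φ.
V₂ = V₁ · sin φ₁ / sin φ₂ = 79.7 × sin 20° / sin 67°
V₂ = 79.7 × 0.3420/0.9205 = 29.6 knots

29.6 knots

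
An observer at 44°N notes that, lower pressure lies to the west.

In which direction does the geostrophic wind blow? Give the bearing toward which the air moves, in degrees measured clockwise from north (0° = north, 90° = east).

The pressure-gradient force points toward the west (bearing 270°).
Geostrophic balance: in the Northern Hemisphere the Coriolis force deflects motion to the right, so the geostrophic wind blows 90° to the right of the pressure-gradient force (low pressure on the left).
Rotating 270° by 90° clockwise gives 000° — the wind blows toward the north.

000°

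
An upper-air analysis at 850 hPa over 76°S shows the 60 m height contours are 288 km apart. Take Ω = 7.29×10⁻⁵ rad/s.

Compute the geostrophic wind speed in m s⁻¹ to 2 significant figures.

Coriolis parameter at 76°S:
f = 2Ω sin φ = 2 × 7.29×10⁻⁵ × sin 76° = 1.41×10⁻⁴ s⁻¹
Height gradient: |∂Z/∂n| = 60 m / 288000 m = 2.08×10⁻⁴
On a pressure surface, geostrophic balance gives V_g = (g/f)|∂Z/∂n|:
V_g = 9.81 × 2.08×10⁻⁴ / 1.41×10⁻⁴ = 14.4 m/s

14 m s⁻¹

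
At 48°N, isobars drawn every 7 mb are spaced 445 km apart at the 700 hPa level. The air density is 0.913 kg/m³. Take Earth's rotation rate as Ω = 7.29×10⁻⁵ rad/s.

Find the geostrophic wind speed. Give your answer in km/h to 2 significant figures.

Coriolis parameter at 48°N:
f = 2Ω sin φ = 2 × 7.29×10⁻⁵ × sin 48° = 1.08×10⁻⁴ s⁻¹
Pressure gradient: |∂P/∂n| = 700 Pa / 445000 m = 1.57×10⁻³ Pa/m
Geostrophic balance (pressure-gradient force = Coriolis force):
V_g = (1/(fρ)) |∂P/∂n| = 1.57×10⁻³ / (1.08×10⁻⁴ × 0.913) = 15.9 m/s
Converting: 15.9 m/s × 3.6 = 57 km/h

57 km/h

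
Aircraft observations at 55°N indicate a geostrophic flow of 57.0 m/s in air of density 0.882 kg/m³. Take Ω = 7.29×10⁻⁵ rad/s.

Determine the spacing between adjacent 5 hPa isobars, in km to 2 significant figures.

83 km

Coriolis parameter at 55°N:
f = 2Ω sin φ = 2 × 7.29×10⁻⁵ × sin 55° = 1.19×10⁻⁴ s⁻¹
Geostrophic balance rearranged: |∂P/∂n| = f ρ V_g
|∂P/∂n| = 1.19×10⁻⁴ × 0.882 × 57.0 = 6.00×10⁻³ Pa/m
Isobar spacing: Δn = ΔP/|∂P/∂n| = 500 Pa / 6.00×10⁻³ Pa/m = 83273 m ≈ 83 km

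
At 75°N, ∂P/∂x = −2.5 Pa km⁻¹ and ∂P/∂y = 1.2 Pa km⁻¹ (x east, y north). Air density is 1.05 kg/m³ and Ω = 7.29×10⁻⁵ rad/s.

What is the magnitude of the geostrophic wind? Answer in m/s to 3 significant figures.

Coriolis parameter at 75°N:
f = 2Ω sin φ = 2 × 7.29×10⁻⁵ × sin 75° = 1.41×10⁻⁴ s⁻¹
Component geostrophic relations (x east, y north):
u_g = −(1/(fρ)) ∂P/∂y,  v_g = (1/(fρ)) ∂P/∂x
u_g = −(1.2×10⁻³)/(1.41×10⁻⁴ × 1.05) = −8.12 m/s;  v_g = (−2.5×10⁻³)/(1.41×10⁻⁴ × 1.05) = −16.9 m/s
|V_g| = √(u_g² + v_g²) = 18.8 m/s

18.8 m/s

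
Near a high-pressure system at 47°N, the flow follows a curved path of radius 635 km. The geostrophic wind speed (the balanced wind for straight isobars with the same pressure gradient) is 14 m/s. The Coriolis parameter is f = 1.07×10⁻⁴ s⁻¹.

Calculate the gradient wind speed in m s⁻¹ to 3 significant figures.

Around a high, pressure-gradient force acts outward with centrifugal, so Coriolis balances both:
fV = (1/ρ)|∂P/∂n| + V²/R  →  V² − fR·V + fR·V_g = 0
With fR = 1.07×10⁻⁴ × 635×10³ m = 67.9 m/s:
V = [fR − √((fR)² − 4 fR V_g)]/2 = [67.9 − √(67.9² − 4×67.9×14)]/2 = 19.7 m/s
Supergeostrophic (V > V_g = 14 m/s), as expected around a high.

19.7 m s⁻¹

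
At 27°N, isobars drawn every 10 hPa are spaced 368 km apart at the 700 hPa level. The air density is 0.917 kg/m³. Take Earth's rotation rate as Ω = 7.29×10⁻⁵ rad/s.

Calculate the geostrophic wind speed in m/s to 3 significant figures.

44.8 m/s

Coriolis parameter at 27°N:
f = 2Ω sin φ = 2 × 7.29×10⁻⁵ × sin 27° = 6.62×10⁻⁵ s⁻¹
Pressure gradient: |∂P/∂n| = 1000 Pa / 368000 m = 2.72×10⁻³ Pa/m
Geostrophic balance (pressure-gradient force = Coriolis force):
V_g = (1/(fρ)) |∂P/∂n| = 2.72×10⁻³ / (6.62×10⁻⁵ × 0.917) = 44.8 m/s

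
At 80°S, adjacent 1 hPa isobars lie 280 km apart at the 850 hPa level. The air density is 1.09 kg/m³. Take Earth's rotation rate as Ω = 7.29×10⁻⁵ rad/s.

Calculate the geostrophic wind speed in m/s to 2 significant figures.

Coriolis parameter at 80°S:
f = 2Ω sin φ = 2 × 7.29×10⁻⁵ × sin 80° = 1.44×10⁻⁴ s⁻¹
Pressure gradient: |∂P/∂n| = 100 Pa / 280000 m = 3.57×10⁻⁴ Pa/m
Geostrophic balance (pressure-gradient force = Coriolis force):
V_g = (1/(fρ)) |∂P/∂n| = 3.57×10⁻⁴ / (1.44×10⁻⁴ × 1.09) = 2.28 m/s

2.3 m/s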